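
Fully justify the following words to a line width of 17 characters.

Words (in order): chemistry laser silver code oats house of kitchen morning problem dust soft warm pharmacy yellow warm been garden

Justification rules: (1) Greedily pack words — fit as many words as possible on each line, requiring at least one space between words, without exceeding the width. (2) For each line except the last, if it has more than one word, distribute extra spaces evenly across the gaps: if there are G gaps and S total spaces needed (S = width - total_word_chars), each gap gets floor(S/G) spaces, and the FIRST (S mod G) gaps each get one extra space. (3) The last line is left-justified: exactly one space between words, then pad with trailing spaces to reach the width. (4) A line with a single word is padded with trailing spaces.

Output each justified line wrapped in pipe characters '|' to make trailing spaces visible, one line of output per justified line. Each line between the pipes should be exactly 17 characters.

Line 1: ['chemistry', 'laser'] (min_width=15, slack=2)
Line 2: ['silver', 'code', 'oats'] (min_width=16, slack=1)
Line 3: ['house', 'of', 'kitchen'] (min_width=16, slack=1)
Line 4: ['morning', 'problem'] (min_width=15, slack=2)
Line 5: ['dust', 'soft', 'warm'] (min_width=14, slack=3)
Line 6: ['pharmacy', 'yellow'] (min_width=15, slack=2)
Line 7: ['warm', 'been', 'garden'] (min_width=16, slack=1)

Answer: |chemistry   laser|
|silver  code oats|
|house  of kitchen|
|morning   problem|
|dust   soft  warm|
|pharmacy   yellow|
|warm been garden |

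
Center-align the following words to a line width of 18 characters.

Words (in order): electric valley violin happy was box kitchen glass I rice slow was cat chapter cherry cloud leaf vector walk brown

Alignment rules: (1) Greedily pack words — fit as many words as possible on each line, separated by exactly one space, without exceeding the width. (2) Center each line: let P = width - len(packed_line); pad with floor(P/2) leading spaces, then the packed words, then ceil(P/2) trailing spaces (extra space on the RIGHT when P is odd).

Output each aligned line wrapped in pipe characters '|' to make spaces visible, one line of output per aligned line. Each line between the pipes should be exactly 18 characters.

Line 1: ['electric', 'valley'] (min_width=15, slack=3)
Line 2: ['violin', 'happy', 'was'] (min_width=16, slack=2)
Line 3: ['box', 'kitchen', 'glass'] (min_width=17, slack=1)
Line 4: ['I', 'rice', 'slow', 'was'] (min_width=15, slack=3)
Line 5: ['cat', 'chapter', 'cherry'] (min_width=18, slack=0)
Line 6: ['cloud', 'leaf', 'vector'] (min_width=17, slack=1)
Line 7: ['walk', 'brown'] (min_width=10, slack=8)

Answer: | electric valley  |
| violin happy was |
|box kitchen glass |
| I rice slow was  |
|cat chapter cherry|
|cloud leaf vector |
|    walk brown    |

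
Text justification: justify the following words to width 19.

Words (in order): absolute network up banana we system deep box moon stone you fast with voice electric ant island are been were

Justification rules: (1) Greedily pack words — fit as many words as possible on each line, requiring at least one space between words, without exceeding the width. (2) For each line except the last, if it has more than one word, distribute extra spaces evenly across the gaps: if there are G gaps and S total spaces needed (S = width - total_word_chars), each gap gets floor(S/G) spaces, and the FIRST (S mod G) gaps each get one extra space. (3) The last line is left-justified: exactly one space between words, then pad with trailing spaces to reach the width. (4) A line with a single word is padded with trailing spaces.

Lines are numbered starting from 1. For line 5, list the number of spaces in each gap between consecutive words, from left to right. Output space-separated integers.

Answer: 1 1

Derivation:
Line 1: ['absolute', 'network', 'up'] (min_width=19, slack=0)
Line 2: ['banana', 'we', 'system'] (min_width=16, slack=3)
Line 3: ['deep', 'box', 'moon', 'stone'] (min_width=19, slack=0)
Line 4: ['you', 'fast', 'with', 'voice'] (min_width=19, slack=0)
Line 5: ['electric', 'ant', 'island'] (min_width=19, slack=0)
Line 6: ['are', 'been', 'were'] (min_width=13, slack=6)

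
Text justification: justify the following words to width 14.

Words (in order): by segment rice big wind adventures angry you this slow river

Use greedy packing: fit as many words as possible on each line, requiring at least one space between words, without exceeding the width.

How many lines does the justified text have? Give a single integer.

Answer: 5

Derivation:
Line 1: ['by', 'segment'] (min_width=10, slack=4)
Line 2: ['rice', 'big', 'wind'] (min_width=13, slack=1)
Line 3: ['adventures'] (min_width=10, slack=4)
Line 4: ['angry', 'you', 'this'] (min_width=14, slack=0)
Line 5: ['slow', 'river'] (min_width=10, slack=4)
Total lines: 5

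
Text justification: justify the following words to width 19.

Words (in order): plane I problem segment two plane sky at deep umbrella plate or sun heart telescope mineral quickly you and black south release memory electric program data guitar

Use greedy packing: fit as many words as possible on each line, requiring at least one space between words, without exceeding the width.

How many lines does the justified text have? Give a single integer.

Answer: 10

Derivation:
Line 1: ['plane', 'I', 'problem'] (min_width=15, slack=4)
Line 2: ['segment', 'two', 'plane'] (min_width=17, slack=2)
Line 3: ['sky', 'at', 'deep'] (min_width=11, slack=8)
Line 4: ['umbrella', 'plate', 'or'] (min_width=17, slack=2)
Line 5: ['sun', 'heart', 'telescope'] (min_width=19, slack=0)
Line 6: ['mineral', 'quickly', 'you'] (min_width=19, slack=0)
Line 7: ['and', 'black', 'south'] (min_width=15, slack=4)
Line 8: ['release', 'memory'] (min_width=14, slack=5)
Line 9: ['electric', 'program'] (min_width=16, slack=3)
Line 10: ['data', 'guitar'] (min_width=11, slack=8)
Total lines: 10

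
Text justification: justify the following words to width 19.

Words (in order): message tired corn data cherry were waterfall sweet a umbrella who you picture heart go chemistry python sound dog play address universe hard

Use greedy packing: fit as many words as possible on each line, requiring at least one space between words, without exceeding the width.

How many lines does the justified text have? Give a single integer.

Line 1: ['message', 'tired', 'corn'] (min_width=18, slack=1)
Line 2: ['data', 'cherry', 'were'] (min_width=16, slack=3)
Line 3: ['waterfall', 'sweet', 'a'] (min_width=17, slack=2)
Line 4: ['umbrella', 'who', 'you'] (min_width=16, slack=3)
Line 5: ['picture', 'heart', 'go'] (min_width=16, slack=3)
Line 6: ['chemistry', 'python'] (min_width=16, slack=3)
Line 7: ['sound', 'dog', 'play'] (min_width=14, slack=5)
Line 8: ['address', 'universe'] (min_width=16, slack=3)
Line 9: ['hard'] (min_width=4, slack=15)
Total lines: 9

Answer: 9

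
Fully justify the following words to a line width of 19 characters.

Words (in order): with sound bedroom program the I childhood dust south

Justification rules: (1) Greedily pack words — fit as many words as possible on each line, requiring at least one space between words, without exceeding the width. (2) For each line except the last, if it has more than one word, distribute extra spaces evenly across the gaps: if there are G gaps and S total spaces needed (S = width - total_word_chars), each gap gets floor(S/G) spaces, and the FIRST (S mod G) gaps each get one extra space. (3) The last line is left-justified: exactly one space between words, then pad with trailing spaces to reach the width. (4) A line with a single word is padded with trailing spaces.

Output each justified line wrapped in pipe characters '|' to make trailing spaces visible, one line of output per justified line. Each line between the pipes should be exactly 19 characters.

Line 1: ['with', 'sound', 'bedroom'] (min_width=18, slack=1)
Line 2: ['program', 'the', 'I'] (min_width=13, slack=6)
Line 3: ['childhood', 'dust'] (min_width=14, slack=5)
Line 4: ['south'] (min_width=5, slack=14)

Answer: |with  sound bedroom|
|program    the    I|
|childhood      dust|
|south              |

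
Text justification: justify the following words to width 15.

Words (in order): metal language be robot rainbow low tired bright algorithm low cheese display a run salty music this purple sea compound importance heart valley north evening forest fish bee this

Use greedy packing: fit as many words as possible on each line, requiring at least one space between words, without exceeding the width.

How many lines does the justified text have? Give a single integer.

Line 1: ['metal', 'language'] (min_width=14, slack=1)
Line 2: ['be', 'robot'] (min_width=8, slack=7)
Line 3: ['rainbow', 'low'] (min_width=11, slack=4)
Line 4: ['tired', 'bright'] (min_width=12, slack=3)
Line 5: ['algorithm', 'low'] (min_width=13, slack=2)
Line 6: ['cheese', 'display'] (min_width=14, slack=1)
Line 7: ['a', 'run', 'salty'] (min_width=11, slack=4)
Line 8: ['music', 'this'] (min_width=10, slack=5)
Line 9: ['purple', 'sea'] (min_width=10, slack=5)
Line 10: ['compound'] (min_width=8, slack=7)
Line 11: ['importance'] (min_width=10, slack=5)
Line 12: ['heart', 'valley'] (min_width=12, slack=3)
Line 13: ['north', 'evening'] (min_width=13, slack=2)
Line 14: ['forest', 'fish', 'bee'] (min_width=15, slack=0)
Line 15: ['this'] (min_width=4, slack=11)
Total lines: 15

Answer: 15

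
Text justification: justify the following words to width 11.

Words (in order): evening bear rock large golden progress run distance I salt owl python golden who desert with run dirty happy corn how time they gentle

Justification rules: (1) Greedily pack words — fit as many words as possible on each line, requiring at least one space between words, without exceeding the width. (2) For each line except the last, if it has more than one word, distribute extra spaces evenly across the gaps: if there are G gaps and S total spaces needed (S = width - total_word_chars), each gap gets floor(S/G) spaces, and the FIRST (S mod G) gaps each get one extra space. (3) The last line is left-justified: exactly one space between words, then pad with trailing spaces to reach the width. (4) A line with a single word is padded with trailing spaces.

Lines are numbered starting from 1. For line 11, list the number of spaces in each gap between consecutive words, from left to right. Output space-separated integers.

Answer: 1

Derivation:
Line 1: ['evening'] (min_width=7, slack=4)
Line 2: ['bear', 'rock'] (min_width=9, slack=2)
Line 3: ['large'] (min_width=5, slack=6)
Line 4: ['golden'] (min_width=6, slack=5)
Line 5: ['progress'] (min_width=8, slack=3)
Line 6: ['run'] (min_width=3, slack=8)
Line 7: ['distance', 'I'] (min_width=10, slack=1)
Line 8: ['salt', 'owl'] (min_width=8, slack=3)
Line 9: ['python'] (min_width=6, slack=5)
Line 10: ['golden', 'who'] (min_width=10, slack=1)
Line 11: ['desert', 'with'] (min_width=11, slack=0)
Line 12: ['run', 'dirty'] (min_width=9, slack=2)
Line 13: ['happy', 'corn'] (min_width=10, slack=1)
Line 14: ['how', 'time'] (min_width=8, slack=3)
Line 15: ['they', 'gentle'] (min_width=11, slack=0)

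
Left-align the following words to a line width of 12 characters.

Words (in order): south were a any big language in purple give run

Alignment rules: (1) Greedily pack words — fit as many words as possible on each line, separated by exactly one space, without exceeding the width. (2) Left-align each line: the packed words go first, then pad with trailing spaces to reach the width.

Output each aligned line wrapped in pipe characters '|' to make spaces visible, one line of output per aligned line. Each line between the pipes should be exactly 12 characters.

Answer: |south were a|
|any big     |
|language in |
|purple give |
|run         |

Derivation:
Line 1: ['south', 'were', 'a'] (min_width=12, slack=0)
Line 2: ['any', 'big'] (min_width=7, slack=5)
Line 3: ['language', 'in'] (min_width=11, slack=1)
Line 4: ['purple', 'give'] (min_width=11, slack=1)
Line 5: ['run'] (min_width=3, slack=9)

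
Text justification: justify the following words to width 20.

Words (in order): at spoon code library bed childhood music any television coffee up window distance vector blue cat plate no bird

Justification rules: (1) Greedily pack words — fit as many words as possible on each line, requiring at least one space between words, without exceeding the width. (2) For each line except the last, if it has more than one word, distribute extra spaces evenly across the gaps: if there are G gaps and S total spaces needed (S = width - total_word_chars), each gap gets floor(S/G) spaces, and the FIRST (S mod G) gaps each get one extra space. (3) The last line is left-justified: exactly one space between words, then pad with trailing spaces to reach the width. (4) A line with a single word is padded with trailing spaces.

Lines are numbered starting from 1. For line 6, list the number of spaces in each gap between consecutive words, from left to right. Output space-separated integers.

Line 1: ['at', 'spoon', 'code'] (min_width=13, slack=7)
Line 2: ['library', 'bed'] (min_width=11, slack=9)
Line 3: ['childhood', 'music', 'any'] (min_width=19, slack=1)
Line 4: ['television', 'coffee', 'up'] (min_width=20, slack=0)
Line 5: ['window', 'distance'] (min_width=15, slack=5)
Line 6: ['vector', 'blue', 'cat'] (min_width=15, slack=5)
Line 7: ['plate', 'no', 'bird'] (min_width=13, slack=7)

Answer: 4 3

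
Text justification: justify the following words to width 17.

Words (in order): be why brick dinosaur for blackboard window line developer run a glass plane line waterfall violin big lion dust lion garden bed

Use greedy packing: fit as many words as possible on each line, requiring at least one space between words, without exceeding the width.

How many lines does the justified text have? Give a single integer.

Answer: 9

Derivation:
Line 1: ['be', 'why', 'brick'] (min_width=12, slack=5)
Line 2: ['dinosaur', 'for'] (min_width=12, slack=5)
Line 3: ['blackboard', 'window'] (min_width=17, slack=0)
Line 4: ['line', 'developer'] (min_width=14, slack=3)
Line 5: ['run', 'a', 'glass', 'plane'] (min_width=17, slack=0)
Line 6: ['line', 'waterfall'] (min_width=14, slack=3)
Line 7: ['violin', 'big', 'lion'] (min_width=15, slack=2)
Line 8: ['dust', 'lion', 'garden'] (min_width=16, slack=1)
Line 9: ['bed'] (min_width=3, slack=14)
Total lines: 9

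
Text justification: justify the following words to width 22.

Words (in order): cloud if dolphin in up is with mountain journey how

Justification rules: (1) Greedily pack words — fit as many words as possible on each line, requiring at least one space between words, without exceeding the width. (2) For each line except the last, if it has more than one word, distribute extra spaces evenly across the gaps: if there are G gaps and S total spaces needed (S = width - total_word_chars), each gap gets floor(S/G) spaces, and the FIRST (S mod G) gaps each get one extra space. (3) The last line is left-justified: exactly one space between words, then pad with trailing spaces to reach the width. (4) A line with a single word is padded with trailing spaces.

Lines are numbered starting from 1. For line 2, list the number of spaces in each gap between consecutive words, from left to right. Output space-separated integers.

Answer: 4 4

Derivation:
Line 1: ['cloud', 'if', 'dolphin', 'in', 'up'] (min_width=22, slack=0)
Line 2: ['is', 'with', 'mountain'] (min_width=16, slack=6)
Line 3: ['journey', 'how'] (min_width=11, slack=11)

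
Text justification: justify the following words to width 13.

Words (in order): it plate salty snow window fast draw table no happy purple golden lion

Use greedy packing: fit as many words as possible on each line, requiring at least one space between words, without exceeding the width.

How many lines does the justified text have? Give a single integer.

Answer: 6

Derivation:
Line 1: ['it', 'plate'] (min_width=8, slack=5)
Line 2: ['salty', 'snow'] (min_width=10, slack=3)
Line 3: ['window', 'fast'] (min_width=11, slack=2)
Line 4: ['draw', 'table', 'no'] (min_width=13, slack=0)
Line 5: ['happy', 'purple'] (min_width=12, slack=1)
Line 6: ['golden', 'lion'] (min_width=11, slack=2)
Total lines: 6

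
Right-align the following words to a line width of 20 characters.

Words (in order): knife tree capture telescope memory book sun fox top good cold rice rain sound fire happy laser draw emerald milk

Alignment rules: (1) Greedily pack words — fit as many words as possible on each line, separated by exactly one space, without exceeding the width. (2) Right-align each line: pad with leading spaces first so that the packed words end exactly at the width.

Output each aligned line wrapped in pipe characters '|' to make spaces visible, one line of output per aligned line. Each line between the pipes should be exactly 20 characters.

Answer: |  knife tree capture|
|    telescope memory|
|    book sun fox top|
| good cold rice rain|
|    sound fire happy|
|  laser draw emerald|
|                milk|

Derivation:
Line 1: ['knife', 'tree', 'capture'] (min_width=18, slack=2)
Line 2: ['telescope', 'memory'] (min_width=16, slack=4)
Line 3: ['book', 'sun', 'fox', 'top'] (min_width=16, slack=4)
Line 4: ['good', 'cold', 'rice', 'rain'] (min_width=19, slack=1)
Line 5: ['sound', 'fire', 'happy'] (min_width=16, slack=4)
Line 6: ['laser', 'draw', 'emerald'] (min_width=18, slack=2)
Line 7: ['milk'] (min_width=4, slack=16)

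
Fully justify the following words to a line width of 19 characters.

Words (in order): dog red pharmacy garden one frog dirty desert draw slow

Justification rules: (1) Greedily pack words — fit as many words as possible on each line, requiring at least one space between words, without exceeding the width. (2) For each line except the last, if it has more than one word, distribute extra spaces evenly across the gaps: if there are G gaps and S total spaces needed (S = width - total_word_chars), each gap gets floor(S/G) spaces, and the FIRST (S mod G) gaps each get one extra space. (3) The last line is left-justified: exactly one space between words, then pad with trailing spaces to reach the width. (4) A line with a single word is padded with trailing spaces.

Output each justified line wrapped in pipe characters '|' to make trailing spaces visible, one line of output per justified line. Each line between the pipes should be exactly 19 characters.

Answer: |dog   red  pharmacy|
|garden   one   frog|
|dirty  desert  draw|
|slow               |

Derivation:
Line 1: ['dog', 'red', 'pharmacy'] (min_width=16, slack=3)
Line 2: ['garden', 'one', 'frog'] (min_width=15, slack=4)
Line 3: ['dirty', 'desert', 'draw'] (min_width=17, slack=2)
Line 4: ['slow'] (min_width=4, slack=15)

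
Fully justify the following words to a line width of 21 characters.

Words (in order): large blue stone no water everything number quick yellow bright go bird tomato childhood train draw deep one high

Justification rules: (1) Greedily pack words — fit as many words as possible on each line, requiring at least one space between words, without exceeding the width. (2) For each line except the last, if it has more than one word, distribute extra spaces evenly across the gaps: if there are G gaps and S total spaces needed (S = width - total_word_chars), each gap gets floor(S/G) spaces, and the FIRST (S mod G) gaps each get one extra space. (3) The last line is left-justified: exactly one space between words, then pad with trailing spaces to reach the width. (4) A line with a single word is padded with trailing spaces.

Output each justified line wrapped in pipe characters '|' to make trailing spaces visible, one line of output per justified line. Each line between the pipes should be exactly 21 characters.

Answer: |large  blue  stone no|
|water      everything|
|number  quick  yellow|
|bright go bird tomato|
|childhood  train draw|
|deep one high        |

Derivation:
Line 1: ['large', 'blue', 'stone', 'no'] (min_width=19, slack=2)
Line 2: ['water', 'everything'] (min_width=16, slack=5)
Line 3: ['number', 'quick', 'yellow'] (min_width=19, slack=2)
Line 4: ['bright', 'go', 'bird', 'tomato'] (min_width=21, slack=0)
Line 5: ['childhood', 'train', 'draw'] (min_width=20, slack=1)
Line 6: ['deep', 'one', 'high'] (min_width=13, slack=8)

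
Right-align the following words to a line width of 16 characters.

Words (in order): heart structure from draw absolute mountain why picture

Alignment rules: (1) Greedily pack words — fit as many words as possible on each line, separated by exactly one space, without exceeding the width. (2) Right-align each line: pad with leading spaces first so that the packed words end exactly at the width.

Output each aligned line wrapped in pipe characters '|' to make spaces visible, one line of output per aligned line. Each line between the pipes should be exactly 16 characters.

Line 1: ['heart', 'structure'] (min_width=15, slack=1)
Line 2: ['from', 'draw'] (min_width=9, slack=7)
Line 3: ['absolute'] (min_width=8, slack=8)
Line 4: ['mountain', 'why'] (min_width=12, slack=4)
Line 5: ['picture'] (min_width=7, slack=9)

Answer: | heart structure|
|       from draw|
|        absolute|
|    mountain why|
|         picture|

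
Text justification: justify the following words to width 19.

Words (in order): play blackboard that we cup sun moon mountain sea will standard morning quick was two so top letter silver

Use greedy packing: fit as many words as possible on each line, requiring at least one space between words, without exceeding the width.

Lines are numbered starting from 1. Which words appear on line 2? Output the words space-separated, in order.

Line 1: ['play', 'blackboard'] (min_width=15, slack=4)
Line 2: ['that', 'we', 'cup', 'sun'] (min_width=15, slack=4)
Line 3: ['moon', 'mountain', 'sea'] (min_width=17, slack=2)
Line 4: ['will', 'standard'] (min_width=13, slack=6)
Line 5: ['morning', 'quick', 'was'] (min_width=17, slack=2)
Line 6: ['two', 'so', 'top', 'letter'] (min_width=17, slack=2)
Line 7: ['silver'] (min_width=6, slack=13)

Answer: that we cup sun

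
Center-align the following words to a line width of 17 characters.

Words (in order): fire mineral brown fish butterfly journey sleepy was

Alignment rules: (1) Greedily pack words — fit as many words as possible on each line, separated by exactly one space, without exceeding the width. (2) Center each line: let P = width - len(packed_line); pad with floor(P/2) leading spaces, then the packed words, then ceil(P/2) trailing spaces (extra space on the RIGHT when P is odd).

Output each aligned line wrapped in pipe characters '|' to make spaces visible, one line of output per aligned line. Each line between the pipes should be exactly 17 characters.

Line 1: ['fire', 'mineral'] (min_width=12, slack=5)
Line 2: ['brown', 'fish'] (min_width=10, slack=7)
Line 3: ['butterfly', 'journey'] (min_width=17, slack=0)
Line 4: ['sleepy', 'was'] (min_width=10, slack=7)

Answer: |  fire mineral   |
|   brown fish    |
|butterfly journey|
|   sleepy was    |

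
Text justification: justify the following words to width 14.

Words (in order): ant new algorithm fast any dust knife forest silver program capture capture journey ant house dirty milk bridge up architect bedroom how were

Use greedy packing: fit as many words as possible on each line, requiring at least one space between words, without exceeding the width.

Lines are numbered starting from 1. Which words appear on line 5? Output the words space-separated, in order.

Line 1: ['ant', 'new'] (min_width=7, slack=7)
Line 2: ['algorithm', 'fast'] (min_width=14, slack=0)
Line 3: ['any', 'dust', 'knife'] (min_width=14, slack=0)
Line 4: ['forest', 'silver'] (min_width=13, slack=1)
Line 5: ['program'] (min_width=7, slack=7)
Line 6: ['capture'] (min_width=7, slack=7)
Line 7: ['capture'] (min_width=7, slack=7)
Line 8: ['journey', 'ant'] (min_width=11, slack=3)
Line 9: ['house', 'dirty'] (min_width=11, slack=3)
Line 10: ['milk', 'bridge', 'up'] (min_width=14, slack=0)
Line 11: ['architect'] (min_width=9, slack=5)
Line 12: ['bedroom', 'how'] (min_width=11, slack=3)
Line 13: ['were'] (min_width=4, slack=10)

Answer: program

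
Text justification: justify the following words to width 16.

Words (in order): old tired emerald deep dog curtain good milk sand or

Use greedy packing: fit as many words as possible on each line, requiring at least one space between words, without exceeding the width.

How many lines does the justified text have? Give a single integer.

Answer: 4

Derivation:
Line 1: ['old', 'tired'] (min_width=9, slack=7)
Line 2: ['emerald', 'deep', 'dog'] (min_width=16, slack=0)
Line 3: ['curtain', 'good'] (min_width=12, slack=4)
Line 4: ['milk', 'sand', 'or'] (min_width=12, slack=4)
Total lines: 4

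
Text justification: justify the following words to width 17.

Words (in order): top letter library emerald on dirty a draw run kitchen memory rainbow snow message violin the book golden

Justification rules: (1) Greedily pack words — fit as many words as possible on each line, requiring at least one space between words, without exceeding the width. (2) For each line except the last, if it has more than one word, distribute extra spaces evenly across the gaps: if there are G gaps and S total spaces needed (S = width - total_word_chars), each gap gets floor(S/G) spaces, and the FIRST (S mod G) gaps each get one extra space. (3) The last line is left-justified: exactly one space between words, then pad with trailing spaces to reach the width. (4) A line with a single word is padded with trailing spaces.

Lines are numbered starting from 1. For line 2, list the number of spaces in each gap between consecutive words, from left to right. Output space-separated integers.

Line 1: ['top', 'letter'] (min_width=10, slack=7)
Line 2: ['library', 'emerald'] (min_width=15, slack=2)
Line 3: ['on', 'dirty', 'a', 'draw'] (min_width=15, slack=2)
Line 4: ['run', 'kitchen'] (min_width=11, slack=6)
Line 5: ['memory', 'rainbow'] (min_width=14, slack=3)
Line 6: ['snow', 'message'] (min_width=12, slack=5)
Line 7: ['violin', 'the', 'book'] (min_width=15, slack=2)
Line 8: ['golden'] (min_width=6, slack=11)

Answer: 3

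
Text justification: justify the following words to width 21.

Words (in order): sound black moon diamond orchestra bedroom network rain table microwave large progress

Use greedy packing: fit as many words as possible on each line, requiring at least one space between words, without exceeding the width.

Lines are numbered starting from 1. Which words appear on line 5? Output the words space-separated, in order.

Answer: progress

Derivation:
Line 1: ['sound', 'black', 'moon'] (min_width=16, slack=5)
Line 2: ['diamond', 'orchestra'] (min_width=17, slack=4)
Line 3: ['bedroom', 'network', 'rain'] (min_width=20, slack=1)
Line 4: ['table', 'microwave', 'large'] (min_width=21, slack=0)
Line 5: ['progress'] (min_width=8, slack=13)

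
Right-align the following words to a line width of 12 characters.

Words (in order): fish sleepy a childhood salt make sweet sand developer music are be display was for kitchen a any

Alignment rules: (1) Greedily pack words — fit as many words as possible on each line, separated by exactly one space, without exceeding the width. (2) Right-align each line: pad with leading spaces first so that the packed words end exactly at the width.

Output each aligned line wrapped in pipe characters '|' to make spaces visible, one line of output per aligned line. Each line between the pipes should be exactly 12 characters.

Answer: | fish sleepy|
| a childhood|
|   salt make|
|  sweet sand|
|   developer|
|music are be|
| display was|
| for kitchen|
|       a any|

Derivation:
Line 1: ['fish', 'sleepy'] (min_width=11, slack=1)
Line 2: ['a', 'childhood'] (min_width=11, slack=1)
Line 3: ['salt', 'make'] (min_width=9, slack=3)
Line 4: ['sweet', 'sand'] (min_width=10, slack=2)
Line 5: ['developer'] (min_width=9, slack=3)
Line 6: ['music', 'are', 'be'] (min_width=12, slack=0)
Line 7: ['display', 'was'] (min_width=11, slack=1)
Line 8: ['for', 'kitchen'] (min_width=11, slack=1)
Line 9: ['a', 'any'] (min_width=5, slack=7)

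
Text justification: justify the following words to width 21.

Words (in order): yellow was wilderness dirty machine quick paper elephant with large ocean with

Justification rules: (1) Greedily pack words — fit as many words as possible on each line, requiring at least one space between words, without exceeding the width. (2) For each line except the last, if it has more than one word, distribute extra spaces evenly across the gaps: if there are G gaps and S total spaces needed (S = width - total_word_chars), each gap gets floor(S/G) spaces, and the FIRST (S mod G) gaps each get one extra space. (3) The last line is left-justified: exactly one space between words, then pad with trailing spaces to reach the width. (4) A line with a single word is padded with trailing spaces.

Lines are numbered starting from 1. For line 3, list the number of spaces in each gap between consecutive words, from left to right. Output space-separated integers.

Answer: 2 2

Derivation:
Line 1: ['yellow', 'was', 'wilderness'] (min_width=21, slack=0)
Line 2: ['dirty', 'machine', 'quick'] (min_width=19, slack=2)
Line 3: ['paper', 'elephant', 'with'] (min_width=19, slack=2)
Line 4: ['large', 'ocean', 'with'] (min_width=16, slack=5)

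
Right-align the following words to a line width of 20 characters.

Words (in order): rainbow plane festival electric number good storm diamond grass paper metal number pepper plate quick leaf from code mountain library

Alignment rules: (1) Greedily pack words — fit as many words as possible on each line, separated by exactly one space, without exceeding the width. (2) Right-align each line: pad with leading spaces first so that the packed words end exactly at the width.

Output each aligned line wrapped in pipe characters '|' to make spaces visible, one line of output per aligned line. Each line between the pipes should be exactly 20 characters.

Answer: |       rainbow plane|
|   festival electric|
|   number good storm|
| diamond grass paper|
| metal number pepper|
|    plate quick leaf|
|  from code mountain|
|             library|

Derivation:
Line 1: ['rainbow', 'plane'] (min_width=13, slack=7)
Line 2: ['festival', 'electric'] (min_width=17, slack=3)
Line 3: ['number', 'good', 'storm'] (min_width=17, slack=3)
Line 4: ['diamond', 'grass', 'paper'] (min_width=19, slack=1)
Line 5: ['metal', 'number', 'pepper'] (min_width=19, slack=1)
Line 6: ['plate', 'quick', 'leaf'] (min_width=16, slack=4)
Line 7: ['from', 'code', 'mountain'] (min_width=18, slack=2)
Line 8: ['library'] (min_width=7, slack=13)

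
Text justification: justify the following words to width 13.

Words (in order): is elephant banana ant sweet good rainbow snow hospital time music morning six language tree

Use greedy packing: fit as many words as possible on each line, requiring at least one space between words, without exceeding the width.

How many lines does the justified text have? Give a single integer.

Line 1: ['is', 'elephant'] (min_width=11, slack=2)
Line 2: ['banana', 'ant'] (min_width=10, slack=3)
Line 3: ['sweet', 'good'] (min_width=10, slack=3)
Line 4: ['rainbow', 'snow'] (min_width=12, slack=1)
Line 5: ['hospital', 'time'] (min_width=13, slack=0)
Line 6: ['music', 'morning'] (min_width=13, slack=0)
Line 7: ['six', 'language'] (min_width=12, slack=1)
Line 8: ['tree'] (min_width=4, slack=9)
Total lines: 8

Answer: 8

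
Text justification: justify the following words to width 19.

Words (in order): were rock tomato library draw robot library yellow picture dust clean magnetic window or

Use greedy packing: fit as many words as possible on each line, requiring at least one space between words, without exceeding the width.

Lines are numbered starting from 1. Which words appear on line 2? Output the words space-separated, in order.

Line 1: ['were', 'rock', 'tomato'] (min_width=16, slack=3)
Line 2: ['library', 'draw', 'robot'] (min_width=18, slack=1)
Line 3: ['library', 'yellow'] (min_width=14, slack=5)
Line 4: ['picture', 'dust', 'clean'] (min_width=18, slack=1)
Line 5: ['magnetic', 'window', 'or'] (min_width=18, slack=1)

Answer: library draw robot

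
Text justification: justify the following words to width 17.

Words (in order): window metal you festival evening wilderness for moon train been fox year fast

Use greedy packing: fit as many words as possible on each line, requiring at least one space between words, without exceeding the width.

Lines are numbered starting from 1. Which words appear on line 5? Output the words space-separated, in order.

Line 1: ['window', 'metal', 'you'] (min_width=16, slack=1)
Line 2: ['festival', 'evening'] (min_width=16, slack=1)
Line 3: ['wilderness', 'for'] (min_width=14, slack=3)
Line 4: ['moon', 'train', 'been'] (min_width=15, slack=2)
Line 5: ['fox', 'year', 'fast'] (min_width=13, slack=4)

Answer: fox year fast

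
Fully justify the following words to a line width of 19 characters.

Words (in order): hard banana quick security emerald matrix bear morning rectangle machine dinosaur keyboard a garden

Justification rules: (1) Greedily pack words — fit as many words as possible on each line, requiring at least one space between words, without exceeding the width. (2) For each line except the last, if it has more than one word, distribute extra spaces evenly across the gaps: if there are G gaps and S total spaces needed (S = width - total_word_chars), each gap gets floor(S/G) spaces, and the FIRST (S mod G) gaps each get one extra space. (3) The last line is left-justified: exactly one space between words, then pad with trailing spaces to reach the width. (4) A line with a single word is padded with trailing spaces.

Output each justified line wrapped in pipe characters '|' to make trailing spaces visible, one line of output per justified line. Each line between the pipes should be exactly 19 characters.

Answer: |hard  banana  quick|
|security    emerald|
|matrix bear morning|
|rectangle   machine|
|dinosaur keyboard a|
|garden             |

Derivation:
Line 1: ['hard', 'banana', 'quick'] (min_width=17, slack=2)
Line 2: ['security', 'emerald'] (min_width=16, slack=3)
Line 3: ['matrix', 'bear', 'morning'] (min_width=19, slack=0)
Line 4: ['rectangle', 'machine'] (min_width=17, slack=2)
Line 5: ['dinosaur', 'keyboard', 'a'] (min_width=19, slack=0)
Line 6: ['garden'] (min_width=6, slack=13)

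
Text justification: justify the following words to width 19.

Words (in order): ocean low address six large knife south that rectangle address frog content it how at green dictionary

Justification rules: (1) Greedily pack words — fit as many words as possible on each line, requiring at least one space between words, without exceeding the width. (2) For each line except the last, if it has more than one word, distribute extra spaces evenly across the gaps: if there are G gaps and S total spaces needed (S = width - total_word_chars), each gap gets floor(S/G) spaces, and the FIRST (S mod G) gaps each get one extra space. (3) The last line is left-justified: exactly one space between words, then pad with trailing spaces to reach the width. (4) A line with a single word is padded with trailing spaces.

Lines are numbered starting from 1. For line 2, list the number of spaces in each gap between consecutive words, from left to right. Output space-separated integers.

Line 1: ['ocean', 'low', 'address'] (min_width=17, slack=2)
Line 2: ['six', 'large', 'knife'] (min_width=15, slack=4)
Line 3: ['south', 'that'] (min_width=10, slack=9)
Line 4: ['rectangle', 'address'] (min_width=17, slack=2)
Line 5: ['frog', 'content', 'it', 'how'] (min_width=19, slack=0)
Line 6: ['at', 'green', 'dictionary'] (min_width=19, slack=0)

Answer: 3 3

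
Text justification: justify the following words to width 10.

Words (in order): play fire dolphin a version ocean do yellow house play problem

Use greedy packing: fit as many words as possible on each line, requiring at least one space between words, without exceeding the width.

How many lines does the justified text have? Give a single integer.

Line 1: ['play', 'fire'] (min_width=9, slack=1)
Line 2: ['dolphin', 'a'] (min_width=9, slack=1)
Line 3: ['version'] (min_width=7, slack=3)
Line 4: ['ocean', 'do'] (min_width=8, slack=2)
Line 5: ['yellow'] (min_width=6, slack=4)
Line 6: ['house', 'play'] (min_width=10, slack=0)
Line 7: ['problem'] (min_width=7, slack=3)
Total lines: 7

Answer: 7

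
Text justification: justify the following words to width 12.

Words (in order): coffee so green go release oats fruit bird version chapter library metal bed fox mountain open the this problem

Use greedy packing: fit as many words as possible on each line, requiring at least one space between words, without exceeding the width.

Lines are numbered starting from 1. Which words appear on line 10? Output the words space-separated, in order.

Answer: open the

Derivation:
Line 1: ['coffee', 'so'] (min_width=9, slack=3)
Line 2: ['green', 'go'] (min_width=8, slack=4)
Line 3: ['release', 'oats'] (min_width=12, slack=0)
Line 4: ['fruit', 'bird'] (min_width=10, slack=2)
Line 5: ['version'] (min_width=7, slack=5)
Line 6: ['chapter'] (min_width=7, slack=5)
Line 7: ['library'] (min_width=7, slack=5)
Line 8: ['metal', 'bed'] (min_width=9, slack=3)
Line 9: ['fox', 'mountain'] (min_width=12, slack=0)
Line 10: ['open', 'the'] (min_width=8, slack=4)
Line 11: ['this', 'problem'] (min_width=12, slack=0)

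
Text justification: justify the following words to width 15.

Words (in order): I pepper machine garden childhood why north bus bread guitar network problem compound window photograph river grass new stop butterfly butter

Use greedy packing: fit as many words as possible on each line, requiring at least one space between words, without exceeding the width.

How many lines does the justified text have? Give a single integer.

Line 1: ['I', 'pepper'] (min_width=8, slack=7)
Line 2: ['machine', 'garden'] (min_width=14, slack=1)
Line 3: ['childhood', 'why'] (min_width=13, slack=2)
Line 4: ['north', 'bus', 'bread'] (min_width=15, slack=0)
Line 5: ['guitar', 'network'] (min_width=14, slack=1)
Line 6: ['problem'] (min_width=7, slack=8)
Line 7: ['compound', 'window'] (min_width=15, slack=0)
Line 8: ['photograph'] (min_width=10, slack=5)
Line 9: ['river', 'grass', 'new'] (min_width=15, slack=0)
Line 10: ['stop', 'butterfly'] (min_width=14, slack=1)
Line 11: ['butter'] (min_width=6, slack=9)
Total lines: 11

Answer: 11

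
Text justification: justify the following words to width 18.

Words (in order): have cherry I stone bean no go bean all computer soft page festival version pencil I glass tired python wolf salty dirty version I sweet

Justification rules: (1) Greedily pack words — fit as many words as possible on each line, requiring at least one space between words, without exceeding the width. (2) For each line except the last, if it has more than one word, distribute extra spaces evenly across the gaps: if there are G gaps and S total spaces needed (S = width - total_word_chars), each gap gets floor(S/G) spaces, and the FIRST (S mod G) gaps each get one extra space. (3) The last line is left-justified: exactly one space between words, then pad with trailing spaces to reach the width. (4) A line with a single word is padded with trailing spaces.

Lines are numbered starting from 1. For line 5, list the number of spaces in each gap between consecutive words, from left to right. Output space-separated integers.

Line 1: ['have', 'cherry', 'I'] (min_width=13, slack=5)
Line 2: ['stone', 'bean', 'no', 'go'] (min_width=16, slack=2)
Line 3: ['bean', 'all', 'computer'] (min_width=17, slack=1)
Line 4: ['soft', 'page', 'festival'] (min_width=18, slack=0)
Line 5: ['version', 'pencil', 'I'] (min_width=16, slack=2)
Line 6: ['glass', 'tired', 'python'] (min_width=18, slack=0)
Line 7: ['wolf', 'salty', 'dirty'] (min_width=16, slack=2)
Line 8: ['version', 'I', 'sweet'] (min_width=15, slack=3)

Answer: 2 2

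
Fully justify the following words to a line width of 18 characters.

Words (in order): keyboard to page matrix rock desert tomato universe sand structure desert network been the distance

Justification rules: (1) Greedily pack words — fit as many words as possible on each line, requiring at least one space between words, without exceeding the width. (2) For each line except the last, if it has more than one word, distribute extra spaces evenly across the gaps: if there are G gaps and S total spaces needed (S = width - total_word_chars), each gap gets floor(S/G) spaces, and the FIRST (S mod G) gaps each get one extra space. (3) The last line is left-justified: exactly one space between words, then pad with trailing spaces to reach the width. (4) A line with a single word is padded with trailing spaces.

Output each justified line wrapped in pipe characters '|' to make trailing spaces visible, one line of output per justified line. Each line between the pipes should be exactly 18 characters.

Line 1: ['keyboard', 'to', 'page'] (min_width=16, slack=2)
Line 2: ['matrix', 'rock', 'desert'] (min_width=18, slack=0)
Line 3: ['tomato', 'universe'] (min_width=15, slack=3)
Line 4: ['sand', 'structure'] (min_width=14, slack=4)
Line 5: ['desert', 'network'] (min_width=14, slack=4)
Line 6: ['been', 'the', 'distance'] (min_width=17, slack=1)

Answer: |keyboard  to  page|
|matrix rock desert|
|tomato    universe|
|sand     structure|
|desert     network|
|been the distance |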